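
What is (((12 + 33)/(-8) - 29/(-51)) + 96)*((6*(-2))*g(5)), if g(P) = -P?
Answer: 185525/34 ≈ 5456.6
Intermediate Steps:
(((12 + 33)/(-8) - 29/(-51)) + 96)*((6*(-2))*g(5)) = (((12 + 33)/(-8) - 29/(-51)) + 96)*((6*(-2))*(-1*5)) = ((45*(-⅛) - 29*(-1/51)) + 96)*(-12*(-5)) = ((-45/8 + 29/51) + 96)*60 = (-2063/408 + 96)*60 = (37105/408)*60 = 185525/34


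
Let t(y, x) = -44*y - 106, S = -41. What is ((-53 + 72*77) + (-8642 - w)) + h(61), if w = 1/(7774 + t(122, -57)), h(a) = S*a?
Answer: -12999601/2300 ≈ -5652.0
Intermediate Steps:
h(a) = -41*a
t(y, x) = -106 - 44*y
w = 1/2300 (w = 1/(7774 + (-106 - 44*122)) = 1/(7774 + (-106 - 5368)) = 1/(7774 - 5474) = 1/2300 ≈ 0.00043478)
((-53 + 72*77) + (-8642 - w)) + h(61) = ((-53 + 72*77) + (-8642 - 1*1/2300)) - 41*61 = ((-53 + 5544) + (-8642 - 1/2300)) - 2501 = (5491 - 19876601/2300) - 2501 = -7247301/2300 - 2501 = -12999601/2300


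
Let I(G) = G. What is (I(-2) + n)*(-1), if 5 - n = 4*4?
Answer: 13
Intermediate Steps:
n = -11 (n = 5 - 4*4 = 5 - 1*16 = 5 - 16 = -11)
(I(-2) + n)*(-1) = (-2 - 11)*(-1) = -13*(-1) = 13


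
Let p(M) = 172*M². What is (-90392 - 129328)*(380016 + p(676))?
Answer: -17353460991360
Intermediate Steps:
(-90392 - 129328)*(380016 + p(676)) = (-90392 - 129328)*(380016 + 172*676²) = -219720*(380016 + 172*456976) = -219720*(380016 + 78599872) = -219720*78979888 = -17353460991360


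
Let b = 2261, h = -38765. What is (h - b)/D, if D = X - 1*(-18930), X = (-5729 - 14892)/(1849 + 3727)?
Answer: -13456528/6207827 ≈ -2.1677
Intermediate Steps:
X = -1213/328 (X = -20621/5576 = -20621*1/5576 = -1213/328 ≈ -3.6982)
D = 6207827/328 (D = -1213/328 - 1*(-18930) = -1213/328 + 18930 = 6207827/328 ≈ 18926.)
(h - b)/D = (-38765 - 1*2261)/(6207827/328) = (-38765 - 2261)*(328/6207827) = -41026*328/6207827 = -13456528/6207827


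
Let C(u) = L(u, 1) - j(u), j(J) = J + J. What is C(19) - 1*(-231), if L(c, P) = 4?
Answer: 197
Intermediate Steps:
j(J) = 2*J
C(u) = 4 - 2*u
C(19) - 1*(-231) = (4 - 2*19) - 1*(-231) = (4 - 38) + 231 = -34 + 231 = 197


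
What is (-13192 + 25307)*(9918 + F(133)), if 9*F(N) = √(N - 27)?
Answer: 120156570 + 12115*√106/9 ≈ 1.2017e+8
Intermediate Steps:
F(N) = √(-27 + N)/9 (F(N) = √(N - 27)/9 = √(-27 + N)/9)
(-13192 + 25307)*(9918 + F(133)) = (-13192 + 25307)*(9918 + √(-27 + 133)/9) = 12115*(9918 + √106/9) = 120156570 + 12115*√106/9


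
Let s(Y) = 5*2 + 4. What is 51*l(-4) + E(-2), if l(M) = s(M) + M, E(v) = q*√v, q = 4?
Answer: 510 + 4*I*√2 ≈ 510.0 + 5.6569*I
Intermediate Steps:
E(v) = 4*√v
s(Y) = 14 (s(Y) = 10 + 4 = 14)
l(M) = 14 + M
51*l(-4) + E(-2) = 51*(14 - 4) + 4*√(-2) = 51*10 + 4*(I*√2) = 510 + 4*I*√2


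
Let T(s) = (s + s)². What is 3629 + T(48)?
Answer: 12845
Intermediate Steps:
T(s) = 4*s² (T(s) = (2*s)² = 4*s²)
3629 + T(48) = 3629 + 4*48² = 3629 + 4*2304 = 3629 + 9216 = 12845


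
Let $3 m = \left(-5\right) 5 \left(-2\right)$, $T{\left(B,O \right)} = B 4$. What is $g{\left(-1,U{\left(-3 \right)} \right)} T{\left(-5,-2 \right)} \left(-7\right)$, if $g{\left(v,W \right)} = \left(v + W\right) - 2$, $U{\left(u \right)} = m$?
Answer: $\frac{5740}{3} \approx 1913.3$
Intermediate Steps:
$T{\left(B,O \right)} = 4 B$
$m = \frac{50}{3}$ ($m = \frac{\left(-5\right) 5 \left(-2\right)}{3} = \frac{\left(-25\right) \left(-2\right)}{3} = \frac{1}{3} \cdot 50 = \frac{50}{3} \approx 16.667$)
$U{\left(u \right)} = \frac{50}{3}$
$g{\left(v,W \right)} = -2 + W + v$ ($g{\left(v,W \right)} = \left(W + v\right) - 2 = -2 + W + v$)
$g{\left(-1,U{\left(-3 \right)} \right)} T{\left(-5,-2 \right)} \left(-7\right) = \left(-2 + \frac{50}{3} - 1\right) 4 \left(-5\right) \left(-7\right) = \frac{41}{3} \left(-20\right) \left(-7\right) = \left(- \frac{820}{3}\right) \left(-7\right) = \frac{5740}{3}$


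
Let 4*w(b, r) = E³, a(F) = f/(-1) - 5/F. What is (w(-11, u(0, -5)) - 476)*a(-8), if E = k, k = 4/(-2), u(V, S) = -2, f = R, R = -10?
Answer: -20315/4 ≈ -5078.8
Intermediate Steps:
f = -10
k = -2 (k = 4*(-½) = -2)
E = -2
a(F) = 10 - 5/F (a(F) = -10/(-1) - 5/F = -10*(-1) - 5/F = 10 - 5/F)
w(b, r) = -2 (w(b, r) = (¼)*(-2)³ = (¼)*(-8) = -2)
(w(-11, u(0, -5)) - 476)*a(-8) = (-2 - 476)*(10 - 5/(-8)) = -478*(10 - 5*(-⅛)) = -478*(10 + 5/8) = -478*85/8 = -20315/4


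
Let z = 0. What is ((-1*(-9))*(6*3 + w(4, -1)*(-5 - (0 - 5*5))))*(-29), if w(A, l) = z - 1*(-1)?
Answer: -9918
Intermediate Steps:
w(A, l) = 1 (w(A, l) = 0 - 1*(-1) = 0 + 1 = 1)
((-1*(-9))*(6*3 + w(4, -1)*(-5 - (0 - 5*5))))*(-29) = ((-1*(-9))*(6*3 + 1*(-5 - (0 - 5*5))))*(-29) = (9*(18 + 1*(-5 - (0 - 25))))*(-29) = (9*(18 + 1*(-5 - 1*(-25))))*(-29) = (9*(18 + 1*(-5 + 25)))*(-29) = (9*(18 + 1*20))*(-29) = (9*(18 + 20))*(-29) = (9*38)*(-29) = 342*(-29) = -9918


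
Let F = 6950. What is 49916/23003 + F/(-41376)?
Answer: 952726783/475886064 ≈ 2.0020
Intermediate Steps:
49916/23003 + F/(-41376) = 49916/23003 + 6950/(-41376) = 49916*(1/23003) + 6950*(-1/41376) = 49916/23003 - 3475/20688 = 952726783/475886064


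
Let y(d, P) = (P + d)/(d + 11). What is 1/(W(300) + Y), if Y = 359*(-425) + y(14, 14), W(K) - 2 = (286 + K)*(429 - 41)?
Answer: 25/1869903 ≈ 1.3370e-5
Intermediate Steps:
y(d, P) = (P + d)/(11 + d)
W(K) = 110970 + 388*K (W(K) = 2 + (286 + K)*(429 - 41) = 2 + (286 + K)*388 = 2 + (110968 + 388*K) = 110970 + 388*K)
Y = -3814347/25 (Y = 359*(-425) + (14 + 14)/(11 + 14) = -152575 + 28/25 = -3814347/25 ≈ -1.5257e+5)
1/(W(300) + Y) = 1/((110970 + 388*300) - 3814347/25) = 1/((110970 + 116400) - 3814347/25) = 1/(227370 - 3814347/25) = 1/(1869903/25) = 25/1869903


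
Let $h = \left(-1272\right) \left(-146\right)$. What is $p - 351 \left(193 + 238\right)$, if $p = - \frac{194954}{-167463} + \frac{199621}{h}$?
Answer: $- \frac{1568250873779855}{10366629552} \approx -1.5128 \cdot 10^{5}$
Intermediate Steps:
$h = 185712$
$p = \frac{23211476257}{10366629552}$ ($p = - \frac{194954}{-167463} + \frac{199621}{185712} = \left(-194954\right) \left(- \frac{1}{167463}\right) + 199621 \cdot \frac{1}{185712} = \frac{194954}{167463} + \frac{199621}{185712} = \frac{23211476257}{10366629552} \approx 2.2391$)
$p - 351 \left(193 + 238\right) = \frac{23211476257}{10366629552} - 351 \left(193 + 238\right) = \frac{23211476257}{10366629552} - 151281 = - \frac{1568250873779855}{10366629552}$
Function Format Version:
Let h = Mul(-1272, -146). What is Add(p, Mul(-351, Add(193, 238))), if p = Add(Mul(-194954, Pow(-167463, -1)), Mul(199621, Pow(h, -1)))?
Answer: Rational(-1568250873779855, 10366629552) ≈ -1.5128e+5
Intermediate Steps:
h = 185712
p = Rational(23211476257, 10366629552) (p = Add(Mul(-194954, Pow(-167463, -1)), Mul(199621, Pow(185712, -1))) = Add(Mul(-194954, Rational(-1, 167463)), Mul(199621, Rational(1, 185712))) = Add(Rational(194954, 167463), Rational(199621, 185712)) = Rational(23211476257, 10366629552) ≈ 2.2391)
Add(p, Mul(-351, Add(193, 238))) = Add(Rational(23211476257, 10366629552), Mul(-351, Add(193, 238))) = Add(Rational(23211476257, 10366629552), Mul(-351, 431)) = Add(Rational(23211476257, 10366629552), -151281) = Rational(-1568250873779855, 10366629552)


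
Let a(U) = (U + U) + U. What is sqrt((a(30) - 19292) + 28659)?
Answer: 7*sqrt(193) ≈ 97.247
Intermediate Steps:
a(U) = 3*U (a(U) = 2*U + U = 3*U)
sqrt((a(30) - 19292) + 28659) = sqrt((3*30 - 19292) + 28659) = sqrt((90 - 19292) + 28659) = sqrt(-19202 + 28659) = sqrt(9457) = 7*sqrt(193)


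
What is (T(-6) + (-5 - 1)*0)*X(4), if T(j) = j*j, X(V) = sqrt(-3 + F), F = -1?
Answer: 72*I ≈ 72.0*I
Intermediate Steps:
X(V) = 2*I (X(V) = sqrt(-3 - 1) = sqrt(-4) = 2*I)
T(j) = j**2
(T(-6) + (-5 - 1)*0)*X(4) = ((-6)**2 + (-5 - 1)*0)*(2*I) = (36 - 6*0)*(2*I) = (36 + 0)*(2*I) = 36*(2*I) = 72*I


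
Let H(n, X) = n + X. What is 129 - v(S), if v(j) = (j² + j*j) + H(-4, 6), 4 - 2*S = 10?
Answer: 109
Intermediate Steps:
H(n, X) = X + n
S = -3 (S = 2 - ½*10 = 2 - 5 = -3)
v(j) = 2 + 2*j² (v(j) = (j² + j*j) + (6 - 4) = (j² + j²) + 2 = 2*j² + 2 = 2 + 2*j²)
129 - v(S) = 129 - (2 + 2*(-3)²) = 129 - (2 + 2*9) = 129 - (2 + 18) = 129 - 1*20 = 129 - 20 = 109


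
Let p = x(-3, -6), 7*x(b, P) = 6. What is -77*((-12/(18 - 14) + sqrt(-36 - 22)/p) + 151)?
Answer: -11396 - 539*I*sqrt(58)/6 ≈ -11396.0 - 684.15*I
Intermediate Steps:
x(b, P) = 6/7 (x(b, P) = (1/7)*6 = 6/7)
p = 6/7 ≈ 0.85714
-77*((-12/(18 - 14) + sqrt(-36 - 22)/p) + 151) = -77*((-12/(18 - 14) + sqrt(-36 - 22)/(6/7)) + 151) = -77*((-12/4 + sqrt(-58)*(7/6)) + 151) = -77*((-12*1/4 + (I*sqrt(58))*(7/6)) + 151) = -77*((-3 + 7*I*sqrt(58)/6) + 151) = -77*(148 + 7*I*sqrt(58)/6) = -11396 - 539*I*sqrt(58)/6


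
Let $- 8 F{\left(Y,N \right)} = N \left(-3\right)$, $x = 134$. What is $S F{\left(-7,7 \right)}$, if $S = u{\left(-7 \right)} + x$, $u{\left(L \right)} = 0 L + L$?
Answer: $\frac{2667}{8} \approx 333.38$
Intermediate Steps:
$u{\left(L \right)} = L$ ($u{\left(L \right)} = 0 + L = L$)
$F{\left(Y,N \right)} = \frac{3 N}{8}$ ($F{\left(Y,N \right)} = - \frac{N \left(-3\right)}{8} = - \frac{\left(-3\right) N}{8} = \frac{3 N}{8}$)
$S = 127$ ($S = -7 + 134 = 127$)
$S F{\left(-7,7 \right)} = 127 \cdot \frac{3}{8} \cdot 7 = 127 \cdot \frac{21}{8} = \frac{2667}{8}$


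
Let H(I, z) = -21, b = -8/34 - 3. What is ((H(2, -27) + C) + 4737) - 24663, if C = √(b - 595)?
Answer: -19947 + 3*I*√19210/17 ≈ -19947.0 + 24.459*I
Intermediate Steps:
b = -55/17 (b = (1/34)*(-8) - 3 = -4/17 - 3 = -55/17 ≈ -3.2353)
C = 3*I*√19210/17 (C = √(-55/17 - 595) = √(-10170/17) = 3*I*√19210/17 ≈ 24.459*I)
((H(2, -27) + C) + 4737) - 24663 = ((-21 + 3*I*√19210/17) + 4737) - 24663 = (4716 + 3*I*√19210/17) - 24663 = -19947 + 3*I*√19210/17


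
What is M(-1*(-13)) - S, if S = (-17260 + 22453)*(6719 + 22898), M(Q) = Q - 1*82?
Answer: -153801150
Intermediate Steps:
M(Q) = -82 + Q (M(Q) = Q - 82 = -82 + Q)
S = 153801081 (S = 5193*29617 = 153801081)
M(-1*(-13)) - S = (-82 - 1*(-13)) - 1*153801081 = (-82 + 13) - 153801081 = -69 - 153801081 = -153801150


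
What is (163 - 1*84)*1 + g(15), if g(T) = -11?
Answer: 68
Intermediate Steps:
(163 - 1*84)*1 + g(15) = (163 - 1*84)*1 - 11 = (163 - 84)*1 - 11 = 79*1 - 11 = 79 - 11 = 68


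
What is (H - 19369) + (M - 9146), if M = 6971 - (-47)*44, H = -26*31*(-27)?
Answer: 2286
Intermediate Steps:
H = 21762 (H = -806*(-27) = 21762)
M = 9039 (M = 6971 - 1*(-2068) = 6971 + 2068 = 9039)
(H - 19369) + (M - 9146) = (21762 - 19369) + (9039 - 9146) = 2393 - 107 = 2286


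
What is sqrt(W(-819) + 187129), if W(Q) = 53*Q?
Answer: sqrt(143722) ≈ 379.11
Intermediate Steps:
sqrt(W(-819) + 187129) = sqrt(53*(-819) + 187129) = sqrt(-43407 + 187129) = sqrt(143722)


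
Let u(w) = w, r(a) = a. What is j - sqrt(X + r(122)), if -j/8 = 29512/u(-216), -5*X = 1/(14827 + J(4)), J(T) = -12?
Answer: 29512/27 - sqrt(26777072487)/14815 ≈ 1082.0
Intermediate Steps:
X = -1/74075 (X = -1/(5*(14827 - 12)) = -1/5/14815 = -1/5*1/14815 = -1/74075 ≈ -1.3500e-5)
j = 29512/27 (j = -236096/(-216) = -236096*(-1)/216 = -8*(-3689/27) = 29512/27 ≈ 1093.0)
j - sqrt(X + r(122)) = 29512/27 - sqrt(-1/74075 + 122) = 29512/27 - sqrt(9037149/74075) = 29512/27 - sqrt(26777072487)/14815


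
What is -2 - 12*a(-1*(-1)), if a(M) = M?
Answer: -14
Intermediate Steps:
-2 - 12*a(-1*(-1)) = -2 - (-12)*(-1) = -2 - 12*1 = -2 - 12 = -14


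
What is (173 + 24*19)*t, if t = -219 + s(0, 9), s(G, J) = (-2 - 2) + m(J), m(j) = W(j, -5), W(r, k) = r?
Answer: -134606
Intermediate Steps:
m(j) = j
s(G, J) = -4 + J (s(G, J) = (-2 - 2) + J = -4 + J)
t = -214 (t = -219 + (-4 + 9) = -219 + 5 = -214)
(173 + 24*19)*t = (173 + 24*19)*(-214) = (173 + 456)*(-214) = 629*(-214) = -134606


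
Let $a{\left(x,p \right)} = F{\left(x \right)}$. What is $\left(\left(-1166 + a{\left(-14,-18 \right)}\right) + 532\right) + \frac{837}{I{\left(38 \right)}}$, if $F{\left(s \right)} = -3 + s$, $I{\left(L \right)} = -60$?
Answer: $- \frac{13299}{20} \approx -664.95$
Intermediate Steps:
$a{\left(x,p \right)} = -3 + x$
$\left(\left(-1166 + a{\left(-14,-18 \right)}\right) + 532\right) + \frac{837}{I{\left(38 \right)}} = \left(\left(-1166 - 17\right) + 532\right) + \frac{837}{-60} = \left(\left(-1166 - 17\right) + 532\right) + 837 \left(- \frac{1}{60}\right) = \left(-1183 + 532\right) - \frac{279}{20} = -651 - \frac{279}{20} = - \frac{13299}{20}$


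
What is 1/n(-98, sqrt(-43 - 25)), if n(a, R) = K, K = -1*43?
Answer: -1/43 ≈ -0.023256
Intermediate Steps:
K = -43
n(a, R) = -43
1/n(-98, sqrt(-43 - 25)) = 1/(-43) = -1/43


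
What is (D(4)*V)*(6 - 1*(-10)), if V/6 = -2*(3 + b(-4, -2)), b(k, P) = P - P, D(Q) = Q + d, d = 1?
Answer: -2880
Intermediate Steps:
D(Q) = 1 + Q (D(Q) = Q + 1 = 1 + Q)
b(k, P) = 0
V = -36 (V = 6*(-2*(3 + 0)) = 6*(-2*3) = 6*(-6) = -36)
(D(4)*V)*(6 - 1*(-10)) = ((1 + 4)*(-36))*(6 - 1*(-10)) = (5*(-36))*(6 + 10) = -180*16 = -2880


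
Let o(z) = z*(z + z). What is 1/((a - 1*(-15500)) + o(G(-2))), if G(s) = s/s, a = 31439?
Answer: 1/46941 ≈ 2.1303e-5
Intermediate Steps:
G(s) = 1
o(z) = 2*z² (o(z) = z*(2*z) = 2*z²)
1/((a - 1*(-15500)) + o(G(-2))) = 1/((31439 - 1*(-15500)) + 2*1²) = 1/((31439 + 15500) + 2*1) = 1/(46939 + 2) = 1/46941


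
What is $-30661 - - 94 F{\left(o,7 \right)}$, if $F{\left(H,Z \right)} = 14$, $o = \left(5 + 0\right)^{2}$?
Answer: $-29345$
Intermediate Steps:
$o = 25$ ($o = 5^{2} = 25$)
$-30661 - - 94 F{\left(o,7 \right)} = -30661 - \left(-94\right) 14 = -30661 - -1316 = -30661 + 1316 = -29345$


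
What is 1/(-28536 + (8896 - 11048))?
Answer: -1/30688 ≈ -3.2586e-5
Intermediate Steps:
1/(-28536 + (8896 - 11048)) = 1/(-28536 - 2152) = 1/(-30688) = -1/30688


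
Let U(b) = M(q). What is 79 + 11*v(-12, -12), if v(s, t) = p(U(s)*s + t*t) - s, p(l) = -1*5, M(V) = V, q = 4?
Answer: 156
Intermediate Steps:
U(b) = 4
p(l) = -5
v(s, t) = -5 - s
79 + 11*v(-12, -12) = 79 + 11*(-5 - 1*(-12)) = 79 + 11*(-5 + 12) = 79 + 11*7 = 79 + 77 = 156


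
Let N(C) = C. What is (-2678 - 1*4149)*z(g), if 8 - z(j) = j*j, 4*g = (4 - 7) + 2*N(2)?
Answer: -867029/16 ≈ -54189.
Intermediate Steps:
g = ¼ (g = ((4 - 7) + 2*2)/4 = (-3 + 4)/4 = (¼)*1 = ¼ ≈ 0.25000)
z(j) = 8 - j² (z(j) = 8 - j*j = 8 - j²)
(-2678 - 1*4149)*z(g) = (-2678 - 1*4149)*(8 - (¼)²) = (-2678 - 4149)*(8 - 1*1/16) = -6827*(8 - 1/16) = -6827*127/16 = -867029/16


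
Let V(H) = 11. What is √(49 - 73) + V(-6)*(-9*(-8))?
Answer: 792 + 2*I*√6 ≈ 792.0 + 4.899*I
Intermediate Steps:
√(49 - 73) + V(-6)*(-9*(-8)) = √(49 - 73) + 11*(-9*(-8)) = √(-24) + 11*72 = 2*I*√6 + 792 = 792 + 2*I*√6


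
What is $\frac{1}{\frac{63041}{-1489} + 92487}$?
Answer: $\frac{1489}{137650102} \approx 1.0817 \cdot 10^{-5}$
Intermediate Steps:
$\frac{1}{\frac{63041}{-1489} + 92487} = \frac{1}{63041 \left(- \frac{1}{1489}\right) + 92487} = \frac{1}{- \frac{63041}{1489} + 92487} = \frac{1}{\frac{137650102}{1489}} = \frac{1489}{137650102}$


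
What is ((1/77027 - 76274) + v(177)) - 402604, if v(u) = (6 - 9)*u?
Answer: -36927437042/77027 ≈ -4.7941e+5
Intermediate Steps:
v(u) = -3*u
((1/77027 - 76274) + v(177)) - 402604 = ((1/77027 - 76274) - 3*177) - 402604 = ((1/77027 - 76274) - 531) - 402604 = (-5875157397/77027 - 531) - 402604 = -5916058734/77027 - 402604 = -36927437042/77027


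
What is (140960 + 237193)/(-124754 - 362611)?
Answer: -126051/162455 ≈ -0.77591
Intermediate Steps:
(140960 + 237193)/(-124754 - 362611) = 378153/(-487365) = 378153*(-1/487365) = -126051/162455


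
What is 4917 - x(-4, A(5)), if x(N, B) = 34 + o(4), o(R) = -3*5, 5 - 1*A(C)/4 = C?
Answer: 4898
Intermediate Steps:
A(C) = 20 - 4*C
o(R) = -15
x(N, B) = 19 (x(N, B) = 34 - 15 = 19)
4917 - x(-4, A(5)) = 4917 - 1*19 = 4917 - 19 = 4898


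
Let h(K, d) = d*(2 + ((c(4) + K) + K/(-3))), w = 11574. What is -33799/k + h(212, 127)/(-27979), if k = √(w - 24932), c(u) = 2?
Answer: -55372/83937 + 33799*I*√13358/13358 ≈ -0.65969 + 292.44*I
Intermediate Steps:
k = I*√13358 (k = √(11574 - 24932) = √(-13358) = I*√13358 ≈ 115.58*I)
h(K, d) = d*(4 + 2*K/3) (h(K, d) = d*(2 + ((2 + K) + K/(-3))) = d*(2 + ((2 + K) + K*(-⅓))) = d*(2 + ((2 + K) - K/3)) = d*(2 + (2 + 2*K/3)) = d*(4 + 2*K/3))
-33799/k + h(212, 127)/(-27979) = -33799*(-I*√13358/13358) + ((⅔)*127*(6 + 212))/(-27979) = -(-33799)*I*√13358/13358 + ((⅔)*127*218)*(-1/27979) = 33799*I*√13358/13358 + (55372/3)*(-1/27979) = 33799*I*√13358/13358 - 55372/83937 = -55372/83937 + 33799*I*√13358/13358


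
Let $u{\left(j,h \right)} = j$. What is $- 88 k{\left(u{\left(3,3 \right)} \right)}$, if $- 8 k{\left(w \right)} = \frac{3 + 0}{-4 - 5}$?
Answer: $- \frac{11}{3} \approx -3.6667$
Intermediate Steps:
$k{\left(w \right)} = \frac{1}{24}$ ($k{\left(w \right)} = - \frac{\left(3 + 0\right) \frac{1}{-4 - 5}}{8} = - \frac{3 \frac{1}{-9}}{8} = - \frac{3 \left(- \frac{1}{9}\right)}{8} = \left(- \frac{1}{8}\right) \left(- \frac{1}{3}\right) = \frac{1}{24}$)
$- 88 k{\left(u{\left(3,3 \right)} \right)} = \left(-88\right) \frac{1}{24} = - \frac{11}{3}$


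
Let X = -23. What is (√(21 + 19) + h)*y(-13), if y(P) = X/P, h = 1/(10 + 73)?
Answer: 23/1079 + 46*√10/13 ≈ 11.211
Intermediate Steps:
h = 1/83 ≈ 0.012048
y(P) = -23/P
(√(21 + 19) + h)*y(-13) = (√(21 + 19) + 1/83)*(-23/(-13)) = (√40 + 1/83)*(-23*(-1/13)) = (2*√10 + 1/83)*(23/13) = (1/83 + 2*√10)*(23/13) = 23/1079 + 46*√10/13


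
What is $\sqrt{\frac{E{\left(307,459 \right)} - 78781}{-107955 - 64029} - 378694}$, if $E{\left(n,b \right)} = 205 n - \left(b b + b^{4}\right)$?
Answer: $\frac{i \sqrt{1548348558593}}{3583} \approx 347.29 i$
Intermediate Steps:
$E{\left(n,b \right)} = - b^{2} - b^{4} + 205 n$ ($E{\left(n,b \right)} = 205 n - \left(b^{2} + b^{4}\right) = - b^{2} - b^{4} + 205 n$)
$\sqrt{\frac{E{\left(307,459 \right)} - 78781}{-107955 - 64029} - 378694} = \sqrt{\frac{\left(- 459^{2} - 459^{4} + 205 \cdot 307\right) - 78781}{-107955 - 64029} - 378694} = \sqrt{\frac{\left(\left(-1\right) 210681 - 44386483761 + 62935\right) - 78781}{-171984} - 378694} = \sqrt{\left(\left(-210681 - 44386483761 + 62935\right) - 78781\right) \left(- \frac{1}{171984}\right) - 378694} = \sqrt{\left(-44386631507 - 78781\right) \left(- \frac{1}{171984}\right) - 378694} = \sqrt{\left(-44386710288\right) \left(- \frac{1}{171984}\right) - 378694} = \sqrt{\frac{924723131}{3583} - 378694} = \sqrt{- \frac{432137471}{3583}} = \frac{i \sqrt{1548348558593}}{3583}$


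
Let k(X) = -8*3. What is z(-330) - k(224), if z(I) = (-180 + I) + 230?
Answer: -256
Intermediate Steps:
k(X) = -24
z(I) = 50 + I
z(-330) - k(224) = (50 - 330) - 1*(-24) = -280 + 24 = -256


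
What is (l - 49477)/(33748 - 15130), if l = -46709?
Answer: -16031/3103 ≈ -5.1663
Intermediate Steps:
(l - 49477)/(33748 - 15130) = (-46709 - 49477)/(33748 - 15130) = -96186/18618 = -96186*1/18618 = -16031/3103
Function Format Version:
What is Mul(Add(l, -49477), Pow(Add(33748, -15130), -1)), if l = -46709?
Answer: Rational(-16031, 3103) ≈ -5.1663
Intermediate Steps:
Mul(Add(l, -49477), Pow(Add(33748, -15130), -1)) = Mul(Add(-46709, -49477), Pow(Add(33748, -15130), -1)) = Mul(-96186, Pow(18618, -1)) = Mul(-96186, Rational(1, 18618)) = Rational(-16031, 3103)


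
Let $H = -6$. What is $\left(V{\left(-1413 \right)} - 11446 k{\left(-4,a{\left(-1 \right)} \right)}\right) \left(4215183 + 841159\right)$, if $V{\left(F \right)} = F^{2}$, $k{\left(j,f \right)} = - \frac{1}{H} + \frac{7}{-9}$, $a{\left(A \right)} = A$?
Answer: $\frac{91176333113308}{9} \approx 1.0131 \cdot 10^{13}$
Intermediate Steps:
$k{\left(j,f \right)} = - \frac{11}{18}$ ($k{\left(j,f \right)} = - \frac{1}{-6} + \frac{7}{-9} = \left(-1\right) \left(- \frac{1}{6}\right) + 7 \left(- \frac{1}{9}\right) = \frac{1}{6} - \frac{7}{9} = - \frac{11}{18}$)
$\left(V{\left(-1413 \right)} - 11446 k{\left(-4,a{\left(-1 \right)} \right)}\right) \left(4215183 + 841159\right) = \left(\left(-1413\right)^{2} - - \frac{62953}{9}\right) \left(4215183 + 841159\right) = \left(1996569 + \frac{62953}{9}\right) 5056342 = \frac{18032074}{9} \cdot 5056342 = \frac{91176333113308}{9}$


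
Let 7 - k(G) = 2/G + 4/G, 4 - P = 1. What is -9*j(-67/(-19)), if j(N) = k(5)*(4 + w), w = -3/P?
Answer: -783/5 ≈ -156.60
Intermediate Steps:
P = 3 (P = 4 - 1*1 = 4 - 1 = 3)
k(G) = 7 - 6/G (k(G) = 7 - (2/G + 4/G) = 7 - 6/G)
w = -1 (w = -3/3 = -3*⅓ = -1)
j(N) = 87/5 (j(N) = (7 - 6/5)*(4 - 1) = (7 - 6*⅕)*3 = (7 - 6/5)*3 = (29/5)*3 = 87/5)
-9*j(-67/(-19)) = -9*87/5 = -783/5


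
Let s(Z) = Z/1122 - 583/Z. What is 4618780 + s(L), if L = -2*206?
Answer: 1067548101151/231132 ≈ 4.6188e+6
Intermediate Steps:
L = -412
s(Z) = -583/Z + Z/1122 (s(Z) = Z*(1/1122) - 583/Z = Z/1122 - 583/Z = -583/Z + Z/1122)
4618780 + s(L) = 4618780 + (-583/(-412) + (1/1122)*(-412)) = 4618780 + (-583*(-1/412) - 206/561) = 4618780 + (583/412 - 206/561) = 4618780 + 242191/231132 = 1067548101151/231132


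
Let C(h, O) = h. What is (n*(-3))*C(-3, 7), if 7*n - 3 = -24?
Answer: -27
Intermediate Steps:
n = -3 (n = 3/7 + (⅐)*(-24) = 3/7 - 24/7 = -3)
(n*(-3))*C(-3, 7) = -3*(-3)*(-3) = 9*(-3) = -27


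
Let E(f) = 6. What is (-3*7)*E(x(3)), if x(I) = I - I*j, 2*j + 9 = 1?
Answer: -126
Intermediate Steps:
j = -4 (j = -9/2 + (½)*1 = -9/2 + ½ = -4)
x(I) = 5*I (x(I) = I - I*(-4) = I - (-4)*I = I + 4*I = 5*I)
(-3*7)*E(x(3)) = -3*7*6 = -21*6 = -126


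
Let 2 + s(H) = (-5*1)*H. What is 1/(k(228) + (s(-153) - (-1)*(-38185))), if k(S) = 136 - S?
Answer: -1/37514 ≈ -2.6657e-5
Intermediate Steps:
s(H) = -2 - 5*H (s(H) = -2 + (-5*1)*H = -2 - 5*H)
1/(k(228) + (s(-153) - (-1)*(-38185))) = 1/((136 - 1*228) + ((-2 - 5*(-153)) - (-1)*(-38185))) = 1/((136 - 228) + ((-2 + 765) - 1*38185)) = 1/(-92 + (763 - 38185)) = 1/(-92 - 37422) = 1/(-37514) = -1/37514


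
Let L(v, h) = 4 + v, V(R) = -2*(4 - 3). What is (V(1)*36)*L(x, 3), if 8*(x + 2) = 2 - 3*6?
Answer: 0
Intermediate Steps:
x = -4 (x = -2 + (2 - 3*6)/8 = -2 + (2 - 18)/8 = -2 + (⅛)*(-16) = -2 - 2 = -4)
V(R) = -2 (V(R) = -2*1 = -2)
(V(1)*36)*L(x, 3) = (-2*36)*(4 - 4) = -72*0 = 0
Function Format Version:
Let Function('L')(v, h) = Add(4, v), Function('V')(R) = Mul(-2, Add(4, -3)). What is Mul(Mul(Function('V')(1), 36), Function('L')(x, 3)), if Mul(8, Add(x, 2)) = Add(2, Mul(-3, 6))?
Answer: 0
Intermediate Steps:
x = -4 (x = Add(-2, Mul(Rational(1, 8), Add(2, Mul(-3, 6)))) = Add(-2, Mul(Rational(1, 8), Add(2, -18))) = Add(-2, Mul(Rational(1, 8), -16)) = Add(-2, -2) = -4)
Function('V')(R) = -2 (Function('V')(R) = Mul(-2, 1) = -2)
Mul(Mul(Function('V')(1), 36), Function('L')(x, 3)) = Mul(Mul(-2, 36), Add(4, -4)) = Mul(-72, 0) = 0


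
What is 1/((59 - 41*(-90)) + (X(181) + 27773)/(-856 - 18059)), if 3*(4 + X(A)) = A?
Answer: 56745/212653517 ≈ 0.00026684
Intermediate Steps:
X(A) = -4 + A/3
1/((59 - 41*(-90)) + (X(181) + 27773)/(-856 - 18059)) = 1/((59 - 41*(-90)) + ((-4 + (1/3)*181) + 27773)/(-856 - 18059)) = 1/((59 + 3690) + ((-4 + 181/3) + 27773)/(-18915)) = 1/(3749 + (169/3 + 27773)*(-1/18915)) = 1/(3749 + (83488/3)*(-1/18915)) = 1/(3749 - 83488/56745) = 1/(212653517/56745) = 56745/212653517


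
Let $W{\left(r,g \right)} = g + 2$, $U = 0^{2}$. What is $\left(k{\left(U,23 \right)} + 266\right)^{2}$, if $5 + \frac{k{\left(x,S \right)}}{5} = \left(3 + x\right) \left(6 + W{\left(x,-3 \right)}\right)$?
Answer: $99856$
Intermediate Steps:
$U = 0$
$W{\left(r,g \right)} = 2 + g$
$k{\left(x,S \right)} = 50 + 25 x$ ($k{\left(x,S \right)} = -25 + 5 \left(3 + x\right) \left(6 + \left(2 - 3\right)\right) = -25 + 5 \left(3 + x\right) \left(6 - 1\right) = -25 + 5 \left(3 + x\right) 5 = -25 + 5 \left(15 + 5 x\right) = -25 + \left(75 + 25 x\right) = 50 + 25 x$)
$\left(k{\left(U,23 \right)} + 266\right)^{2} = \left(\left(50 + 25 \cdot 0\right) + 266\right)^{2} = \left(\left(50 + 0\right) + 266\right)^{2} = \left(50 + 266\right)^{2} = 316^{2} = 99856$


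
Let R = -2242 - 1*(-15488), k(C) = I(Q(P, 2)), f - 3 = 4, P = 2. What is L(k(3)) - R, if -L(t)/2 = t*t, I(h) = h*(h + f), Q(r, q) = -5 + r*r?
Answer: -13318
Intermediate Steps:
f = 7 (f = 3 + 4 = 7)
Q(r, q) = -5 + r²
I(h) = h*(7 + h) (I(h) = h*(h + 7) = h*(7 + h))
k(C) = -6 (k(C) = (-5 + 2²)*(7 + (-5 + 2²)) = (-5 + 4)*(7 + (-5 + 4)) = -(7 - 1) = -1*6 = -6)
L(t) = -2*t² (L(t) = -2*t*t = -2*t²)
R = 13246 (R = -2242 + 15488 = 13246)
L(k(3)) - R = -2*(-6)² - 1*13246 = -2*36 - 13246 = -72 - 13246 = -13318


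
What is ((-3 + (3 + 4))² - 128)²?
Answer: 12544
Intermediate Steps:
((-3 + (3 + 4))² - 128)² = ((-3 + 7)² - 128)² = (4² - 128)² = (16 - 128)² = (-112)² = 12544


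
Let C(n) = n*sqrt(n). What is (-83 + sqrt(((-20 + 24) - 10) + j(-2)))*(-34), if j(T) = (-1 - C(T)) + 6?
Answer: 2822 - 34*sqrt(-1 + 2*I*sqrt(2)) ≈ 2788.0 - 48.083*I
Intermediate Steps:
C(n) = n**(3/2)
j(T) = 5 - T**(3/2) (j(T) = (-1 - T**(3/2)) + 6 = 5 - T**(3/2))
(-83 + sqrt(((-20 + 24) - 10) + j(-2)))*(-34) = (-83 + sqrt(((-20 + 24) - 10) + (5 - (-2)**(3/2))))*(-34) = (-83 + sqrt((4 - 10) + (5 - (-2)*I*sqrt(2))))*(-34) = (-83 + sqrt(-6 + (5 + 2*I*sqrt(2))))*(-34) = (-83 + sqrt(-1 + 2*I*sqrt(2)))*(-34) = 2822 - 34*sqrt(-1 + 2*I*sqrt(2))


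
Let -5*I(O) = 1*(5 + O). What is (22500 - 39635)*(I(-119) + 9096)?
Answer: -156250638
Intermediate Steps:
I(O) = -1 - O/5 (I(O) = -(5 + O)/5 = -1 - O/5)
(22500 - 39635)*(I(-119) + 9096) = (22500 - 39635)*((-1 - 1/5*(-119)) + 9096) = -17135*((-1 + 119/5) + 9096) = -17135*(114/5 + 9096) = -17135*45594/5 = -156250638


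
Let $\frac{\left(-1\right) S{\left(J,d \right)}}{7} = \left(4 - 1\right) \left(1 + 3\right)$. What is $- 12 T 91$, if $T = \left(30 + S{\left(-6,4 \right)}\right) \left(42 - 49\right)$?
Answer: $-412776$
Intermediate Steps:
$S{\left(J,d \right)} = -84$ ($S{\left(J,d \right)} = - 7 \left(4 - 1\right) \left(1 + 3\right) = - 7 \cdot 3 \cdot 4 = \left(-7\right) 12 = -84$)
$T = 378$ ($T = \left(30 - 84\right) \left(42 - 49\right) = \left(-54\right) \left(-7\right) = 378$)
$- 12 T 91 = \left(-12\right) 378 \cdot 91 = \left(-4536\right) 91 = -412776$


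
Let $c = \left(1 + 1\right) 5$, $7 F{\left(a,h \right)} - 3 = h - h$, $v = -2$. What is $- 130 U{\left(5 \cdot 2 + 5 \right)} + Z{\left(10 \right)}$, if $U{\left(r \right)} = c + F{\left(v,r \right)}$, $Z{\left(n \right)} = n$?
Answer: $- \frac{9420}{7} \approx -1345.7$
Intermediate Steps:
$F{\left(a,h \right)} = \frac{3}{7}$ ($F{\left(a,h \right)} = \frac{3}{7} + \frac{h - h}{7} = \frac{3}{7} + \frac{1}{7} \cdot 0 = \frac{3}{7} + 0 = \frac{3}{7}$)
$c = 10$ ($c = 2 \cdot 5 = 10$)
$U{\left(r \right)} = \frac{73}{7}$ ($U{\left(r \right)} = 10 + \frac{3}{7} = \frac{73}{7}$)
$- 130 U{\left(5 \cdot 2 + 5 \right)} + Z{\left(10 \right)} = \left(-130\right) \frac{73}{7} + 10 = - \frac{9490}{7} + 10 = - \frac{9420}{7}$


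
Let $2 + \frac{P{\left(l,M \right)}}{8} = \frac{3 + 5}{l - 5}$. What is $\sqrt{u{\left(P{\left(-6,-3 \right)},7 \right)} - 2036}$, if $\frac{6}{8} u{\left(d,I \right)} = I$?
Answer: $\frac{8 i \sqrt{285}}{3} \approx 45.018 i$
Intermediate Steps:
$P{\left(l,M \right)} = -16 + \frac{64}{-5 + l}$ ($P{\left(l,M \right)} = -16 + 8 \frac{3 + 5}{l - 5} = -16 + 8 \frac{8}{-5 + l} = -16 + \frac{64}{-5 + l}$)
$u{\left(d,I \right)} = \frac{4 I}{3}$
$\sqrt{u{\left(P{\left(-6,-3 \right)},7 \right)} - 2036} = \sqrt{\frac{4}{3} \cdot 7 - 2036} = \sqrt{\frac{28}{3} - 2036} = \sqrt{- \frac{6080}{3}} = \frac{8 i \sqrt{285}}{3}$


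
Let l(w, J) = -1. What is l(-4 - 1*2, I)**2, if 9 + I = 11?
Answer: 1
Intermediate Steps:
I = 2 (I = -9 + 11 = 2)
l(-4 - 1*2, I)**2 = (-1)**2 = 1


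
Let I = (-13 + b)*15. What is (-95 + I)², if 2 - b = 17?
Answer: 265225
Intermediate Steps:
b = -15 (b = 2 - 1*17 = 2 - 17 = -15)
I = -420 (I = (-13 - 15)*15 = -28*15 = -420)
(-95 + I)² = (-95 - 420)² = (-515)² = 265225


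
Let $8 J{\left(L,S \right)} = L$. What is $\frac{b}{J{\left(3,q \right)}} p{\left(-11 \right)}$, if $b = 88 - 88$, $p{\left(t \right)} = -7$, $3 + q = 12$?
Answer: $0$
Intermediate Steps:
$q = 9$ ($q = -3 + 12 = 9$)
$b = 0$ ($b = 88 - 88 = 0$)
$J{\left(L,S \right)} = \frac{L}{8}$
$\frac{b}{J{\left(3,q \right)}} p{\left(-11 \right)} = \frac{0}{\frac{1}{8} \cdot 3} \left(-7\right) = \frac{0}{\frac{3}{8}} \left(-7\right) = 0 \cdot \frac{8}{3} \left(-7\right) = 0 \left(-7\right) = 0$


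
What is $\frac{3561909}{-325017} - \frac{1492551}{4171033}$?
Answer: $- \frac{5113981476788}{451885544187} \approx -11.317$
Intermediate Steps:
$\frac{3561909}{-325017} - \frac{1492551}{4171033} = 3561909 \left(- \frac{1}{325017}\right) - \frac{1492551}{4171033} = - \frac{1187303}{108339} - \frac{1492551}{4171033} = - \frac{5113981476788}{451885544187}$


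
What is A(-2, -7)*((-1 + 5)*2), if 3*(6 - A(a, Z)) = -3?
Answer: 56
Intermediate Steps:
A(a, Z) = 7 (A(a, Z) = 6 - 1/3*(-3) = 6 + 1 = 7)
A(-2, -7)*((-1 + 5)*2) = 7*((-1 + 5)*2) = 7*(4*2) = 7*8 = 56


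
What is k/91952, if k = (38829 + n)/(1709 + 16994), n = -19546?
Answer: 19283/1719778256 ≈ 1.1212e-5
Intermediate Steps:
k = 19283/18703 (k = (38829 - 19546)/(1709 + 16994) = 19283/18703 ≈ 1.0310)
k/91952 = (19283/18703)/91952 = (19283/18703)*(1/91952) = 19283/1719778256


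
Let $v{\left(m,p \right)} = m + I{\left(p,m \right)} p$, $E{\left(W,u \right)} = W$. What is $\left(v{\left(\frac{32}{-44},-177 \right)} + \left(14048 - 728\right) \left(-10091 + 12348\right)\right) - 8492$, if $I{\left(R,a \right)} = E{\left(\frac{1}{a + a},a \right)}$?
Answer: $\frac{5289656937}{176} \approx 3.0055 \cdot 10^{7}$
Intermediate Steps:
$I{\left(R,a \right)} = \frac{1}{2 a}$ ($I{\left(R,a \right)} = \frac{1}{a + a} = \frac{1}{2 a}$)
$v{\left(m,p \right)} = m + \frac{p}{2 m}$ ($v{\left(m,p \right)} = m + \frac{1}{2 m} p = m + \frac{p}{2 m}$)
$\left(v{\left(\frac{32}{-44},-177 \right)} + \left(14048 - 728\right) \left(-10091 + 12348\right)\right) - 8492 = \left(\left(\frac{32}{-44} + \frac{1}{2} \left(-177\right) \frac{1}{32 \frac{1}{-44}}\right) + \left(14048 - 728\right) \left(-10091 + 12348\right)\right) - 8492 = \left(\left(32 \left(- \frac{1}{44}\right) + \frac{1}{2} \left(-177\right) \frac{1}{32 \left(- \frac{1}{44}\right)}\right) + 13320 \cdot 2257\right) - 8492 = \left(\left(- \frac{8}{11} + \frac{1}{2} \left(-177\right) \frac{1}{- \frac{8}{11}}\right) + 30063240\right) - 8492 = \left(\left(- \frac{8}{11} + \frac{1}{2} \left(-177\right) \left(- \frac{11}{8}\right)\right) + 30063240\right) - 8492 = \left(\left(- \frac{8}{11} + \frac{1947}{16}\right) + 30063240\right) - 8492 = \left(\frac{21289}{176} + 30063240\right) - 8492 = \frac{5291151529}{176} - 8492 = \frac{5289656937}{176}$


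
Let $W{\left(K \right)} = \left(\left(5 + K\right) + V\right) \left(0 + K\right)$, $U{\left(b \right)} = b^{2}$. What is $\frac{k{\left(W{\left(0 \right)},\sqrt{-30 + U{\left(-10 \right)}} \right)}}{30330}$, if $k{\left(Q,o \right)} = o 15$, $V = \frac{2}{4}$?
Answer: $\frac{\sqrt{70}}{2022} \approx 0.0041378$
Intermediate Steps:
$V = \frac{1}{2}$ ($V = 2 \cdot \frac{1}{4} = \frac{1}{2} \approx 0.5$)
$W{\left(K \right)} = K \left(\frac{11}{2} + K\right)$ ($W{\left(K \right)} = \left(\left(5 + K\right) + \frac{1}{2}\right) \left(0 + K\right) = \left(\frac{11}{2} + K\right) K = K \left(\frac{11}{2} + K\right)$)
$k{\left(Q,o \right)} = 15 o$
$\frac{k{\left(W{\left(0 \right)},\sqrt{-30 + U{\left(-10 \right)}} \right)}}{30330} = \frac{15 \sqrt{-30 + \left(-10\right)^{2}}}{30330} = 15 \sqrt{-30 + 100} \cdot \frac{1}{30330} = 15 \sqrt{70} \cdot \frac{1}{30330} = \frac{\sqrt{70}}{2022}$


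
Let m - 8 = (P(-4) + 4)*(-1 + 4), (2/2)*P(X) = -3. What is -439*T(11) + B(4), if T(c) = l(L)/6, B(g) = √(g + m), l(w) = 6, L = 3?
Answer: -439 + √15 ≈ -435.13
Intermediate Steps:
P(X) = -3
m = 11 (m = 8 + (-3 + 4)*(-1 + 4) = 8 + 1*3 = 8 + 3 = 11)
B(g) = √(11 + g) (B(g) = √(g + 11) = √(11 + g))
T(c) = 1 (T(c) = 6/6 = 6*(⅙) = 1)
-439*T(11) + B(4) = -439*1 + √(11 + 4) = -439 + √15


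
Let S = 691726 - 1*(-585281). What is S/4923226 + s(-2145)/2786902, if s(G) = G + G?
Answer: 1768886361387/6860274192926 ≈ 0.25784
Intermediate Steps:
s(G) = 2*G
S = 1277007 (S = 691726 + 585281 = 1277007)
S/4923226 + s(-2145)/2786902 = 1277007/4923226 + (2*(-2145))/2786902 = 1277007*(1/4923226) - 4290*1/2786902 = 1277007/4923226 - 2145/1393451 = 1768886361387/6860274192926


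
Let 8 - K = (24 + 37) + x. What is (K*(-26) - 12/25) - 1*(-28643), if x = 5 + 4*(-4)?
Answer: 743363/25 ≈ 29735.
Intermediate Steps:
x = -11 (x = 5 - 16 = -11)
K = -42 (K = 8 - ((24 + 37) - 11) = 8 - (61 - 11) = 8 - 1*50 = 8 - 50 = -42)
(K*(-26) - 12/25) - 1*(-28643) = (-42*(-26) - 12/25) - 1*(-28643) = (1092 - 12*1/25) + 28643 = (1092 - 12/25) + 28643 = 27288/25 + 28643 = 743363/25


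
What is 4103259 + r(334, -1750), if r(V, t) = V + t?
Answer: 4101843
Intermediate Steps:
4103259 + r(334, -1750) = 4103259 + (334 - 1750) = 4103259 - 1416 = 4101843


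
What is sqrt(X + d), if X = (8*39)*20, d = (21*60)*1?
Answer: 50*sqrt(3) ≈ 86.603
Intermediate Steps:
d = 1260 (d = 1260*1 = 1260)
X = 6240 (X = 312*20 = 6240)
sqrt(X + d) = sqrt(6240 + 1260) = sqrt(7500) = 50*sqrt(3)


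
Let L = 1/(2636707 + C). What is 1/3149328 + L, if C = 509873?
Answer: 524659/825801041520 ≈ 6.3533e-7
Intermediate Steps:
L = 1/3146580 (L = 1/(2636707 + 509873) = 1/3146580 ≈ 3.1781e-7)
1/3149328 + L = 1/3149328 + 1/3146580 = 524659/825801041520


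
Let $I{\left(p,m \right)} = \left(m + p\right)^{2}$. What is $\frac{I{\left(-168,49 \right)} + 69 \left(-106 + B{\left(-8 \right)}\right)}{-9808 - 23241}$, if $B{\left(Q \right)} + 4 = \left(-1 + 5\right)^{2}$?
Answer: $- \frac{7675}{33049} \approx -0.23223$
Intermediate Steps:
$B{\left(Q \right)} = 12$ ($B{\left(Q \right)} = -4 + \left(-1 + 5\right)^{2} = -4 + 4^{2} = -4 + 16 = 12$)
$\frac{I{\left(-168,49 \right)} + 69 \left(-106 + B{\left(-8 \right)}\right)}{-9808 - 23241} = \frac{\left(49 - 168\right)^{2} + 69 \left(-106 + 12\right)}{-9808 - 23241} = \frac{\left(-119\right)^{2} + 69 \left(-94\right)}{-33049} = \left(14161 - 6486\right) \left(- \frac{1}{33049}\right) = 7675 \left(- \frac{1}{33049}\right) = - \frac{7675}{33049}$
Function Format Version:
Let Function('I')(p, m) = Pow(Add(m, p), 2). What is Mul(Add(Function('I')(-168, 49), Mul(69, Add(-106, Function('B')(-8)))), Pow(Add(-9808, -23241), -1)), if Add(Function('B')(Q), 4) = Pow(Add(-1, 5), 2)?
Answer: Rational(-7675, 33049) ≈ -0.23223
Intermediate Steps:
Function('B')(Q) = 12 (Function('B')(Q) = Add(-4, Pow(Add(-1, 5), 2)) = Add(-4, Pow(4, 2)) = Add(-4, 16) = 12)
Mul(Add(Function('I')(-168, 49), Mul(69, Add(-106, Function('B')(-8)))), Pow(Add(-9808, -23241), -1)) = Mul(Add(Pow(Add(49, -168), 2), Mul(69, Add(-106, 12))), Pow(Add(-9808, -23241), -1)) = Mul(Add(Pow(-119, 2), Mul(69, -94)), Pow(-33049, -1)) = Mul(Add(14161, -6486), Rational(-1, 33049)) = Mul(7675, Rational(-1, 33049)) = Rational(-7675, 33049)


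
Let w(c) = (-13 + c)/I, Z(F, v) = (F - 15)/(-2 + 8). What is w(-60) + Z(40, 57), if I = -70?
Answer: 547/105 ≈ 5.2095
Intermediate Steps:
Z(F, v) = -5/2 + F/6 (Z(F, v) = (-15 + F)/6 = (-15 + F)*(1/6) = -5/2 + F/6)
w(c) = 13/70 - c/70 (w(c) = (-13 + c)/(-70) = (-13 + c)*(-1/70) = 13/70 - c/70)
w(-60) + Z(40, 57) = (13/70 - 1/70*(-60)) + (-5/2 + (1/6)*40) = (13/70 + 6/7) + (-5/2 + 20/3) = 73/70 + 25/6 = 547/105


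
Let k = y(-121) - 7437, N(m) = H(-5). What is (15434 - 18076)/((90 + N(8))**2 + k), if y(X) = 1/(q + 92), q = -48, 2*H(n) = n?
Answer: -14531/1206 ≈ -12.049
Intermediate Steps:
H(n) = n/2
N(m) = -5/2 (N(m) = (1/2)*(-5) = -5/2)
y(X) = 1/44 (y(X) = 1/(-48 + 92) = 1/44)
k = -327227/44 (k = 1/44 - 7437 = -327227/44 ≈ -7437.0)
(15434 - 18076)/((90 + N(8))**2 + k) = (15434 - 18076)/((90 - 5/2)**2 - 327227/44) = -2642/((175/2)**2 - 327227/44) = -2642/(30625/4 - 327227/44) = -2642/2412/11 = -2642*11/2412 = -14531/1206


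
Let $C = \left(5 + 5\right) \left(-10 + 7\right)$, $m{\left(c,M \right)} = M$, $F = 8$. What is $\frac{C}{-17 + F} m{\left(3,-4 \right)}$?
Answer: $- \frac{40}{3} \approx -13.333$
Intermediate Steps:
$C = -30$ ($C = 10 \left(-3\right) = -30$)
$\frac{C}{-17 + F} m{\left(3,-4 \right)} = \frac{1}{-17 + 8} \left(-30\right) \left(-4\right) = \frac{1}{-9} \left(-30\right) \left(-4\right) = \left(- \frac{1}{9}\right) \left(-30\right) \left(-4\right) = \frac{10}{3} \left(-4\right) = - \frac{40}{3}$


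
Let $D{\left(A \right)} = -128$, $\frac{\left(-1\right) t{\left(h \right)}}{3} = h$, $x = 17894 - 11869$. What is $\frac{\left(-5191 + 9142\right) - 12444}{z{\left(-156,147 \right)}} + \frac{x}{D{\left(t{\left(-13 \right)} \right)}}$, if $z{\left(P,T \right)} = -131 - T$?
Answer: $- \frac{293923}{17792} \approx -16.52$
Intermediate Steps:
$x = 6025$ ($x = 17894 - 11869 = 6025$)
$t{\left(h \right)} = - 3 h$
$\frac{\left(-5191 + 9142\right) - 12444}{z{\left(-156,147 \right)}} + \frac{x}{D{\left(t{\left(-13 \right)} \right)}} = \frac{\left(-5191 + 9142\right) - 12444}{-131 - 147} + \frac{6025}{-128} = \frac{3951 - 12444}{-131 - 147} + 6025 \left(- \frac{1}{128}\right) = - \frac{8493}{-278} - \frac{6025}{128} = \left(-8493\right) \left(- \frac{1}{278}\right) - \frac{6025}{128} = \frac{8493}{278} - \frac{6025}{128} = - \frac{293923}{17792}$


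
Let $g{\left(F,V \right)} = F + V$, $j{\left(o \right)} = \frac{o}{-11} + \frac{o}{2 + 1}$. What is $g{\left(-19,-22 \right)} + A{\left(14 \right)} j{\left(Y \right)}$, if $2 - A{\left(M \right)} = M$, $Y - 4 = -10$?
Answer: $- \frac{259}{11} \approx -23.545$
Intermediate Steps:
$Y = -6$ ($Y = 4 - 10 = -6$)
$A{\left(M \right)} = 2 - M$
$j{\left(o \right)} = \frac{8 o}{33}$ ($j{\left(o \right)} = o \left(- \frac{1}{11}\right) + \frac{o}{3} = - \frac{o}{11} + o \frac{1}{3} = - \frac{o}{11} + \frac{o}{3} = \frac{8 o}{33}$)
$g{\left(-19,-22 \right)} + A{\left(14 \right)} j{\left(Y \right)} = \left(-19 - 22\right) + \left(2 - 14\right) \frac{8}{33} \left(-6\right) = -41 + \left(2 - 14\right) \left(- \frac{16}{11}\right) = -41 - - \frac{192}{11} = -41 + \frac{192}{11} = - \frac{259}{11}$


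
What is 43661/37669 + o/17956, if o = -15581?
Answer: 197056227/676384564 ≈ 0.29134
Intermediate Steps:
43661/37669 + o/17956 = 43661/37669 - 15581/17956 = 197056227/676384564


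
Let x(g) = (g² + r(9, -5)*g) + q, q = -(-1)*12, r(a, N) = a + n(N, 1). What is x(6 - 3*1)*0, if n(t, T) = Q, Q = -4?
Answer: 0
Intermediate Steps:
n(t, T) = -4
r(a, N) = -4 + a (r(a, N) = a - 4 = -4 + a)
q = 12 (q = -1*(-12) = 12)
x(g) = 12 + g² + 5*g (x(g) = (g² + (-4 + 9)*g) + 12 = (g² + 5*g) + 12 = 12 + g² + 5*g)
x(6 - 3*1)*0 = (12 + (6 - 3*1)² + 5*(6 - 3*1))*0 = (12 + (6 - 3)² + 5*(6 - 3))*0 = (12 + 3² + 5*3)*0 = (12 + 9 + 15)*0 = 36*0 = 0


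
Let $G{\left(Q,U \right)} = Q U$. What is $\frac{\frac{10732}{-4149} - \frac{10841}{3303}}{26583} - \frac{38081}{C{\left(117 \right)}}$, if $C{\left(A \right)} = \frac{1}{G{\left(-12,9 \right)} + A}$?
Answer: $- \frac{13872807002090126}{40477482189} \approx -3.4273 \cdot 10^{5}$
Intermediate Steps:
$C{\left(A \right)} = \frac{1}{-108 + A}$ ($C{\left(A \right)} = \frac{1}{\left(-12\right) 9 + A} = \frac{1}{-108 + A}$)
$\frac{\frac{10732}{-4149} - \frac{10841}{3303}}{26583} - \frac{38081}{C{\left(117 \right)}} = \frac{\frac{10732}{-4149} - \frac{10841}{3303}}{26583} - \frac{38081}{\frac{1}{-108 + 117}} = \left(10732 \left(- \frac{1}{4149}\right) - \frac{10841}{3303}\right) \frac{1}{26583} - \frac{38081}{\frac{1}{9}} = \left(- \frac{10732}{4149} - \frac{10841}{3303}\right) \frac{1}{26583} - 38081 \frac{1}{\frac{1}{9}} = \left(- \frac{8936345}{1522683}\right) \frac{1}{26583} - 342729 = - \frac{8936345}{40477482189} - 342729 = - \frac{13872807002090126}{40477482189}$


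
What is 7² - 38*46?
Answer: -1699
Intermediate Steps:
7² - 38*46 = 49 - 1748 = -1699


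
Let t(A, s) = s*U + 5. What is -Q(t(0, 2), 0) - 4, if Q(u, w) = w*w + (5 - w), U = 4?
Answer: -9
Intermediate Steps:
t(A, s) = 5 + 4*s (t(A, s) = s*4 + 5 = 4*s + 5 = 5 + 4*s)
Q(u, w) = 5 + w**2 - w (Q(u, w) = w**2 + (5 - w) = 5 + w**2 - w)
-Q(t(0, 2), 0) - 4 = -(5 + 0**2 - 1*0) - 4 = -(5 + 0 + 0) - 4 = -1*5 - 4 = -5 - 4 = -9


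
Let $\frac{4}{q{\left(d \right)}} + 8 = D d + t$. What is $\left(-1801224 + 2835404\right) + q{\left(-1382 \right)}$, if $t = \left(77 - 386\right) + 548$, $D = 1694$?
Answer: $\frac{2420888175856}{2340877} \approx 1.0342 \cdot 10^{6}$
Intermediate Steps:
$t = 239$ ($t = -309 + 548 = 239$)
$q{\left(d \right)} = \frac{4}{231 + 1694 d}$ ($q{\left(d \right)} = \frac{4}{-8 + \left(1694 d + 239\right)} = \frac{4}{-8 + \left(239 + 1694 d\right)} = \frac{4}{231 + 1694 d}$)
$\left(-1801224 + 2835404\right) + q{\left(-1382 \right)} = \left(-1801224 + 2835404\right) + \frac{4}{77 \left(3 + 22 \left(-1382\right)\right)} = 1034180 + \frac{4}{77 \left(3 - 30404\right)} = 1034180 + \frac{4}{77 \left(-30401\right)} = 1034180 + \frac{4}{77} \left(- \frac{1}{30401}\right) = 1034180 - \frac{4}{2340877} = \frac{2420888175856}{2340877}$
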